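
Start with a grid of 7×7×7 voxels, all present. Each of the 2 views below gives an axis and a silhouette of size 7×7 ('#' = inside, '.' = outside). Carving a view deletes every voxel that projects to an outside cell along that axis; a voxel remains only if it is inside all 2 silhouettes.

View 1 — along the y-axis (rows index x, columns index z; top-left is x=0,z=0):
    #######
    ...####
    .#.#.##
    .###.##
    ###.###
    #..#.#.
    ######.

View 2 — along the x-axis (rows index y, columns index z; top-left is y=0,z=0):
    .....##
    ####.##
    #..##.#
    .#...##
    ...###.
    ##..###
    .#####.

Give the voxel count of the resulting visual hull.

|visual hull| = 147

start: 7×7×7 = 343 voxels
after view 1 [y-axis, 35 of 49 cells solid] → remaining = 245
after view 2 [x-axis, 28 of 49 cells solid] → remaining = 147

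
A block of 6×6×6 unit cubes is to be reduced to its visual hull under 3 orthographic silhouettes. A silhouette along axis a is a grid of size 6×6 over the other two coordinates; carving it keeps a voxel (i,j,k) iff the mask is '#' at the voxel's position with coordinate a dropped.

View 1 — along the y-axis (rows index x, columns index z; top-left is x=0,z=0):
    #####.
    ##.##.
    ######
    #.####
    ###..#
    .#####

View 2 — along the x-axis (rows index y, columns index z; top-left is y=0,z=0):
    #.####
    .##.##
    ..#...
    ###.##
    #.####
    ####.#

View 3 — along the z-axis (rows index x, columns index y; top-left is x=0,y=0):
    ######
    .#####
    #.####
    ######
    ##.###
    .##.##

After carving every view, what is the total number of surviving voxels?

before carving: 216 voxels (6×6×6)
after view 1 [y-axis, 29 of 36 cells solid] → remaining = 174
after view 2 [x-axis, 25 of 36 cells solid] → remaining = 120
after view 3 [z-axis, 31 of 36 cells solid] → remaining = 104

|visual hull| = 104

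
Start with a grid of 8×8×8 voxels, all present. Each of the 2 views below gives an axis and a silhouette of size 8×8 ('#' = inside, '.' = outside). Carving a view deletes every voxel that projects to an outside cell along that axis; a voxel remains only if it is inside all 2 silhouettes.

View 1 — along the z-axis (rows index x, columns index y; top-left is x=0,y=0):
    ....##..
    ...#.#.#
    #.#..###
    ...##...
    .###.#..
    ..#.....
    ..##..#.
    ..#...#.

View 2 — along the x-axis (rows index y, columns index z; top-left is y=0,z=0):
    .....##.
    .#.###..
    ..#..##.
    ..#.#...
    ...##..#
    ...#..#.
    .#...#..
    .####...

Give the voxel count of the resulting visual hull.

remaining voxels: 57

full grid |V| = 512
after view 1 [z-axis, 22 of 64 cells solid] → remaining = 176
after view 2 [x-axis, 22 of 64 cells solid] → remaining = 57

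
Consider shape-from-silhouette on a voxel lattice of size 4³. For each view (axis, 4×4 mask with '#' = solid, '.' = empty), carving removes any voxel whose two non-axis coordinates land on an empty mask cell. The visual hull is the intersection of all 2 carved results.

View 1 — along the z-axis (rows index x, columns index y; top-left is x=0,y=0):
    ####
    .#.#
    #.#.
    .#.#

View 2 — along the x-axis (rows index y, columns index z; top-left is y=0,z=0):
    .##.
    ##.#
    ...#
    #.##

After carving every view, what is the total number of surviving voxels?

|visual hull| = 24

before carving: 64 voxels (4×4×4)
V1 z: intersect with XY mask (10 set) -- 40 left
V2 x: intersect with YZ mask (9 set) -- 24 left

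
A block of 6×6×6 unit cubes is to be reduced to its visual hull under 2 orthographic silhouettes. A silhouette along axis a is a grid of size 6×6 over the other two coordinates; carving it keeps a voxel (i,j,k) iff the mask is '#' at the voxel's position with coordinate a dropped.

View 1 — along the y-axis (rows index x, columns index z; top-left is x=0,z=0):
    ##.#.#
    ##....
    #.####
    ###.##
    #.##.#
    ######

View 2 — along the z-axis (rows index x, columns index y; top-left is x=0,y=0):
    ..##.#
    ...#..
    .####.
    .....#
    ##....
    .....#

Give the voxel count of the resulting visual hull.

|visual hull| = 53

full grid |V| = 216
  1. axis=1 (XZ plane), |mask|=26  ⇒  voxels=156
  2. axis=2 (XY plane), |mask|=12  ⇒  voxels=53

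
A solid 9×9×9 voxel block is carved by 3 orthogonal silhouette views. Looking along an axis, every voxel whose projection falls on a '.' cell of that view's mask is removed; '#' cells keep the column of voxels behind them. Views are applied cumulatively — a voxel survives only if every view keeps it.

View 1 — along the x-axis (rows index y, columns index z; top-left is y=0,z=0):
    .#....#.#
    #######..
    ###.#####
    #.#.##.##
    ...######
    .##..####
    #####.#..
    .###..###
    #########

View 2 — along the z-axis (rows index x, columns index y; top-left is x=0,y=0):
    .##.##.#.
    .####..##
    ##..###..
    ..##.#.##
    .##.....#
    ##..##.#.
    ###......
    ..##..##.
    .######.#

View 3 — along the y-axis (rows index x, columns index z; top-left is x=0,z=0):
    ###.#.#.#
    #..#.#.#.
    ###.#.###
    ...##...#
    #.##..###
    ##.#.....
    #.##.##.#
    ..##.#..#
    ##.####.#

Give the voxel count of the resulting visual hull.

initial block: 9^3 = 729
carve view 1 (along x, YZ-mask fill 57/81): 513 voxels remain
carve view 2 (along z, XY-mask fill 43/81): 282 voxels remain
carve view 3 (along y, XZ-mask fill 46/81): 155 voxels remain

remaining voxels: 155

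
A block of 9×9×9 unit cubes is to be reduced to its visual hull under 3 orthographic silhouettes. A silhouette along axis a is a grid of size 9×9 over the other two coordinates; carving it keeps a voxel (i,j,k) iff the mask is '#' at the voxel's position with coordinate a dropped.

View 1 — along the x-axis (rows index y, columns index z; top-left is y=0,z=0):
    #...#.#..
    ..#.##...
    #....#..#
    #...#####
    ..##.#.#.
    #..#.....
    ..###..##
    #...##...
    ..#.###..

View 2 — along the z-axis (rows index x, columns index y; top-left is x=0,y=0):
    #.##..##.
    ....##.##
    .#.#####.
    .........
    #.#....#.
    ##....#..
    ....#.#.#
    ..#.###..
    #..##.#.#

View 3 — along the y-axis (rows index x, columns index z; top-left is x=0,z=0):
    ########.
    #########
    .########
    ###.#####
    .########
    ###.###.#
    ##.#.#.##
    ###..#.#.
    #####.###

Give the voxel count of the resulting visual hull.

before carving: 729 voxels (9×9×9)
after view 1 [x-axis, 33 of 81 cells solid] → remaining = 297
after view 2 [z-axis, 33 of 81 cells solid] → remaining = 125
after view 3 [y-axis, 67 of 81 cells solid] → remaining = 99

99 voxels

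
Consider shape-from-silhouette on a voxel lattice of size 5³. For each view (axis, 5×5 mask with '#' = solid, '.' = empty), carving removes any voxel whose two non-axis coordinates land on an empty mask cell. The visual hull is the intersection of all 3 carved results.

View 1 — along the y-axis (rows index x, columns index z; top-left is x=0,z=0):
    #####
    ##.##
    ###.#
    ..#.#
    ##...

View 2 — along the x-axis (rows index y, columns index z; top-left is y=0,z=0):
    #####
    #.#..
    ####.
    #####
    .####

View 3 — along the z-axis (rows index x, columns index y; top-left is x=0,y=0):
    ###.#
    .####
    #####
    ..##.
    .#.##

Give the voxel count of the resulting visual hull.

initial block: 5^3 = 125
  1. axis=1 (XZ plane), |mask|=17  ⇒  voxels=85
  2. axis=0 (YZ plane), |mask|=20  ⇒  voxels=67
  3. axis=2 (XY plane), |mask|=18  ⇒  voxels=49

voxel count = 49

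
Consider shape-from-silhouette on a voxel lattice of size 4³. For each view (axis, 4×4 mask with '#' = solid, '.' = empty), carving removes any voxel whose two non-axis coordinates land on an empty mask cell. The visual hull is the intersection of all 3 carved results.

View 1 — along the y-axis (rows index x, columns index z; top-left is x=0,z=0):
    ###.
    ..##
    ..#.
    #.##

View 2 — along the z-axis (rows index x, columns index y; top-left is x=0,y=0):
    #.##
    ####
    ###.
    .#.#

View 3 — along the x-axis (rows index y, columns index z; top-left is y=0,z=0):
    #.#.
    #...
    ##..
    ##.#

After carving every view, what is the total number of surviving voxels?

full grid |V| = 64
carve view 1 (along y, XZ-mask fill 9/16): 36 voxels remain
carve view 2 (along z, XY-mask fill 12/16): 26 voxels remain
carve view 3 (along x, YZ-mask fill 8/16): 12 voxels remain

remaining voxels: 12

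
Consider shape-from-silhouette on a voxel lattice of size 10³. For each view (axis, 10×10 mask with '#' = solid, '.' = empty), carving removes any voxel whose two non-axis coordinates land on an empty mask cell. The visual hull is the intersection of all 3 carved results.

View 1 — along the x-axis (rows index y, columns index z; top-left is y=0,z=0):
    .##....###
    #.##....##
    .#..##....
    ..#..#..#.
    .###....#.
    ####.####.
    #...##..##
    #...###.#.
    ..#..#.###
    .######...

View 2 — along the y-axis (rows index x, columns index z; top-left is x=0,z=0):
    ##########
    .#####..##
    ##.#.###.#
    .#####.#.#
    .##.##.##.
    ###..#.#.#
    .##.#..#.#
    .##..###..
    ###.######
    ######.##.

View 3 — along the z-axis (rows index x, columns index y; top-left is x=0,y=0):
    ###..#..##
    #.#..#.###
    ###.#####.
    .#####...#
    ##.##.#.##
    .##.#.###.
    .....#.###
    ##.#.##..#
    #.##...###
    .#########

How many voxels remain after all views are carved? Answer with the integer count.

start: 10×10×10 = 1000 voxels
  1. axis=0 (YZ plane), |mask|=49  ⇒  voxels=490
  2. axis=1 (XZ plane), |mask|=70  ⇒  voxels=351
  3. axis=2 (XY plane), |mask|=64  ⇒  voxels=231

|visual hull| = 231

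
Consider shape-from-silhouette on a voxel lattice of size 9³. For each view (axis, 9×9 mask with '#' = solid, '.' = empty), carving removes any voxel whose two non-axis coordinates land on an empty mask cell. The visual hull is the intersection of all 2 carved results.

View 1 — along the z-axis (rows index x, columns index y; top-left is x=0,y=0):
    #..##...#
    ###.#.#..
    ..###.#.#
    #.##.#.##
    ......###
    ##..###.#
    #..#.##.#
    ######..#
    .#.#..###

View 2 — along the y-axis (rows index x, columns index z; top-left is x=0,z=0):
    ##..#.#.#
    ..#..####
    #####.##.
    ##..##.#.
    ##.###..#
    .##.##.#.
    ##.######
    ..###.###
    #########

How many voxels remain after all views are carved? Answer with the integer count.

voxel count = 285

initial block: 9^3 = 729
after view 1 [z-axis, 46 of 81 cells solid] → remaining = 414
after view 2 [y-axis, 56 of 81 cells solid] → remaining = 285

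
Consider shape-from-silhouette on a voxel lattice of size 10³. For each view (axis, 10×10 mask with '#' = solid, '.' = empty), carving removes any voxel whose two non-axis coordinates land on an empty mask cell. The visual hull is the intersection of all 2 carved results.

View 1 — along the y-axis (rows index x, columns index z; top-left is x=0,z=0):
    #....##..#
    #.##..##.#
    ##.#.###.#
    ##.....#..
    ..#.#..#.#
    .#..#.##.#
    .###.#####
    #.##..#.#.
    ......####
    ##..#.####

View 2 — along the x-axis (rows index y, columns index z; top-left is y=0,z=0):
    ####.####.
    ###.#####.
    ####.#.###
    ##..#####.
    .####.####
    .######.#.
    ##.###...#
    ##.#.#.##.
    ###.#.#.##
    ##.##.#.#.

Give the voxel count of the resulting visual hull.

before carving: 1000 voxels (10×10×10)
[1] y-view keeps 53 columns → grid now 530
[2] x-view keeps 71 columns → grid now 364

remaining voxels: 364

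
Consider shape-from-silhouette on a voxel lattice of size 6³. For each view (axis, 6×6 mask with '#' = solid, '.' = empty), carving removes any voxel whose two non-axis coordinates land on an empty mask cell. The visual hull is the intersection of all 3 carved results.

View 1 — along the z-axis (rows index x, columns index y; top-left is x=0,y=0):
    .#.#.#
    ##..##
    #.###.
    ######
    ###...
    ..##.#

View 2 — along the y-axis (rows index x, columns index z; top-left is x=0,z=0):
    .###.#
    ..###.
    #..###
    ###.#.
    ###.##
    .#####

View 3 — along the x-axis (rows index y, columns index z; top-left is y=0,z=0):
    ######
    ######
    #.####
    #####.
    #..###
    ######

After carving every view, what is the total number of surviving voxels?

voxel count = 85

initial block: 6^3 = 216
step 1: project along z, AND mask (23/36) → |grid| = 138
step 2: project along y, AND mask (25/36) → |grid| = 94
step 3: project along x, AND mask (32/36) → |grid| = 85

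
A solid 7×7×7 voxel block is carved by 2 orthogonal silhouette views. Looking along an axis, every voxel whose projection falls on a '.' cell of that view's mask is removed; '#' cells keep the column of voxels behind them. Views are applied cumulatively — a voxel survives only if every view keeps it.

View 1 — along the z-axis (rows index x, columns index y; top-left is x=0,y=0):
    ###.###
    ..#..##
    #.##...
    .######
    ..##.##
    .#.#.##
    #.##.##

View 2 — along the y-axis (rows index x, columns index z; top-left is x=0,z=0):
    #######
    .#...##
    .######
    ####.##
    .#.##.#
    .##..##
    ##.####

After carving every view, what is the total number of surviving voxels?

167 voxels

full grid |V| = 343
  1. axis=2 (XY plane), |mask|=31  ⇒  voxels=217
  2. axis=1 (XZ plane), |mask|=36  ⇒  voxels=167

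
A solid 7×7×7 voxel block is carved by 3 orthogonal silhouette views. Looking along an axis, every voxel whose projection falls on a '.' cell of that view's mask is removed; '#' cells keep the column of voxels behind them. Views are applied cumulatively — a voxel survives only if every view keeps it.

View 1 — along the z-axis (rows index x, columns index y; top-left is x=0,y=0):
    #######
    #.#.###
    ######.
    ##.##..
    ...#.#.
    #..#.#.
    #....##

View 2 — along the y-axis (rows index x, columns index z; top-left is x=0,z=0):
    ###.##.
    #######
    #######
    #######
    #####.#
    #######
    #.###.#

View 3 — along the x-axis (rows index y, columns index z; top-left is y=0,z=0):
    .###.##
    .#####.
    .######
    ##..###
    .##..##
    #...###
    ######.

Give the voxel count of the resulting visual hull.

|visual hull| = 130

initial block: 7^3 = 343
  1. axis=2 (XY plane), |mask|=30  ⇒  voxels=210
  2. axis=1 (XZ plane), |mask|=44  ⇒  voxels=188
  3. axis=0 (YZ plane), |mask|=35  ⇒  voxels=130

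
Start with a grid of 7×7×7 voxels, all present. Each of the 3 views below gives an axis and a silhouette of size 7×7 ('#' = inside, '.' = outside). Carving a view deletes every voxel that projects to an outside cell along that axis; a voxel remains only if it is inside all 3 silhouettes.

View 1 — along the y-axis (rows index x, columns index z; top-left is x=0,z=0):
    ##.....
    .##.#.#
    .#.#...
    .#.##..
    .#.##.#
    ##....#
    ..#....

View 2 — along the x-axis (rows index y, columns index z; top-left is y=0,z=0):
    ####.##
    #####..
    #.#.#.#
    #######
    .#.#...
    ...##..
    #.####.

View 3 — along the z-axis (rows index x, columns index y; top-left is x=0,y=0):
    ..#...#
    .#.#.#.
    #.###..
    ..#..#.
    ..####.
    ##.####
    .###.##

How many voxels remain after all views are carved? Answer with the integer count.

before carving: 343 voxels (7×7×7)
V1 y: intersect with XZ mask (19 set) -- 133 left
V2 x: intersect with YZ mask (31 set) -- 86 left
V3 z: intersect with XY mask (26 set) -- 43 left

43 voxels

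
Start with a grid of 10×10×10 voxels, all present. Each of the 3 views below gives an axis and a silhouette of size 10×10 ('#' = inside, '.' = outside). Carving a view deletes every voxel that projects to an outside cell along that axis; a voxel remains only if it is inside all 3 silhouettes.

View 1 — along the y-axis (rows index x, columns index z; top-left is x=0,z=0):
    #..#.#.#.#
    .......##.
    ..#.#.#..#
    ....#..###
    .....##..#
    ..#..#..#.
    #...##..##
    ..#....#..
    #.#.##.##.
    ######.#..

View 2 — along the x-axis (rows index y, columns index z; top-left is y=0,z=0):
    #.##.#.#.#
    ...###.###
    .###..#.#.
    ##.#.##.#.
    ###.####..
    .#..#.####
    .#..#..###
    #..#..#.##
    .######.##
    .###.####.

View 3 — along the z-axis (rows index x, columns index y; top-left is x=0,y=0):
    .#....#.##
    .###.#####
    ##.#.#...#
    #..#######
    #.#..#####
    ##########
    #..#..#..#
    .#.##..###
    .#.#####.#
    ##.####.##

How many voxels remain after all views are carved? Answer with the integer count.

initial block: 10^3 = 1000
after view 1 [y-axis, 41 of 100 cells solid] → remaining = 410
after view 2 [x-axis, 61 of 100 cells solid] → remaining = 243
after view 3 [z-axis, 67 of 100 cells solid] → remaining = 162

162 voxels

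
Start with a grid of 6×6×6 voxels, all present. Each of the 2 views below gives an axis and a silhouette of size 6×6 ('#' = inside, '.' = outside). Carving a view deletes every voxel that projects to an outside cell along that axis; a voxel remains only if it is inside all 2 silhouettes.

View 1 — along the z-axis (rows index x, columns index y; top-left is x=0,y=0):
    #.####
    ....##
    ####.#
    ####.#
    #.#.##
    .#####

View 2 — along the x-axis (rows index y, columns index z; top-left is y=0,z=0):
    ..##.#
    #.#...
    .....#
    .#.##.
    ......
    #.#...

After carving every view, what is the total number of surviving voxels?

full grid |V| = 216
step 1: project along z, AND mask (26/36) → |grid| = 156
step 2: project along x, AND mask (11/36) → |grid| = 47

voxel count = 47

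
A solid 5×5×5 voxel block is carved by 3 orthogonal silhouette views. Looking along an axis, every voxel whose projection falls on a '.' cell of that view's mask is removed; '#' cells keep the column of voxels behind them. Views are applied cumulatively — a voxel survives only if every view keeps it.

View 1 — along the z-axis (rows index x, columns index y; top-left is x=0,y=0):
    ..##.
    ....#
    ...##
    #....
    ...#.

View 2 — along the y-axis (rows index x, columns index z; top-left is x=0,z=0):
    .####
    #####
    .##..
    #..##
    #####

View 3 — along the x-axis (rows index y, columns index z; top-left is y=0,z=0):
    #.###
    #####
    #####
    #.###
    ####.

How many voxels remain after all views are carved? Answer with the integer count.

remaining voxels: 21

before carving: 125 voxels (5×5×5)
  1. axis=2 (XY plane), |mask|=7  ⇒  voxels=35
  2. axis=1 (XZ plane), |mask|=19  ⇒  voxels=25
  3. axis=0 (YZ plane), |mask|=22  ⇒  voxels=21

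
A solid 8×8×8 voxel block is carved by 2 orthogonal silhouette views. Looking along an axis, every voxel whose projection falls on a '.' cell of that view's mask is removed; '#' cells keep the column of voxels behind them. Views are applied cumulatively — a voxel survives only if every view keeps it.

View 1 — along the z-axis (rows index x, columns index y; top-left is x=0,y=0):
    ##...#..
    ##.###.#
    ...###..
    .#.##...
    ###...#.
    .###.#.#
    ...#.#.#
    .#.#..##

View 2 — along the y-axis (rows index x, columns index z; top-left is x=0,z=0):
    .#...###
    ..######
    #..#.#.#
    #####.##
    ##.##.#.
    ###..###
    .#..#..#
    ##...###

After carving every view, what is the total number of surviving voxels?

full grid |V| = 512
[1] z-view keeps 31 columns → grid now 248
[2] y-view keeps 40 columns → grid now 160

|visual hull| = 160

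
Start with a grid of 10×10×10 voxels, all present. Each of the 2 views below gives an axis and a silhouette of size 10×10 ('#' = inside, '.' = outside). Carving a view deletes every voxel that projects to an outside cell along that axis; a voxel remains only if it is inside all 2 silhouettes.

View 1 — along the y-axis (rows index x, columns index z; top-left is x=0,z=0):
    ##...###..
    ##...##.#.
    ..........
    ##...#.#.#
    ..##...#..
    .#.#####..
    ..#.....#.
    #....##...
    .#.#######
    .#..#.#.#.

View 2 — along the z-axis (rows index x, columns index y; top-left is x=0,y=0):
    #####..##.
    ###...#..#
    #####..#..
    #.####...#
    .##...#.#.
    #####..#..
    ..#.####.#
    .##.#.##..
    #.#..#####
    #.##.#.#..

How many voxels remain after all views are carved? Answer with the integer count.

voxel count = 241

full grid |V| = 1000
[1] y-view keeps 41 columns → grid now 410
[2] z-view keeps 57 columns → grid now 241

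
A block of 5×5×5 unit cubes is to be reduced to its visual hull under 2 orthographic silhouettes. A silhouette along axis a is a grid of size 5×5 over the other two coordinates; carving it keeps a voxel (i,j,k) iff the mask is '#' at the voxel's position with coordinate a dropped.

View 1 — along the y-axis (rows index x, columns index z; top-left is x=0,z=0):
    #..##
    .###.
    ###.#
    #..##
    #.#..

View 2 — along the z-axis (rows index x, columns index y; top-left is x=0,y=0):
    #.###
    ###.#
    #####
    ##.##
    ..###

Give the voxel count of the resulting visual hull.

full grid |V| = 125
  1. axis=1 (XZ plane), |mask|=15  ⇒  voxels=75
  2. axis=2 (XY plane), |mask|=20  ⇒  voxels=62

62 voxels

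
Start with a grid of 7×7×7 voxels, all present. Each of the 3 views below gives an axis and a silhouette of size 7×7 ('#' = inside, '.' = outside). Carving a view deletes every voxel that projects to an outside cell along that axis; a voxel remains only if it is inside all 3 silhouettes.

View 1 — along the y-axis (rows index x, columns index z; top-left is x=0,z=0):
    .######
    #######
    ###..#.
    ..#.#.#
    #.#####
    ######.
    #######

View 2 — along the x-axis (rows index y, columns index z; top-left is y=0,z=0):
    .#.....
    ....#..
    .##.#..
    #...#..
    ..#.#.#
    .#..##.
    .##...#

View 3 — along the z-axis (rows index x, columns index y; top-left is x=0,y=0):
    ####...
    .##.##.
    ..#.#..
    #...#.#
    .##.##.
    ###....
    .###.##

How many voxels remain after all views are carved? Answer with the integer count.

remaining voxels: 49

start: 7×7×7 = 343 voxels
  1. axis=1 (XZ plane), |mask|=39  ⇒  voxels=273
  2. axis=0 (YZ plane), |mask|=16  ⇒  voxels=92
  3. axis=2 (XY plane), |mask|=25  ⇒  voxels=49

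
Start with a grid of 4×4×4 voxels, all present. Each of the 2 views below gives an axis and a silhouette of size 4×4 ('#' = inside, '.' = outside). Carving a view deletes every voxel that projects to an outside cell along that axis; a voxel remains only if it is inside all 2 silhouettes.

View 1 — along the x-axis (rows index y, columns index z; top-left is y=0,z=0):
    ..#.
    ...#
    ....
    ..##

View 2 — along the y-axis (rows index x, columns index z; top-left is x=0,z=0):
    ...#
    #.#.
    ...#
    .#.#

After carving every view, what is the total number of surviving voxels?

8 voxels

before carving: 64 voxels (4×4×4)
carve view 1 (along x, YZ-mask fill 4/16): 16 voxels remain
carve view 2 (along y, XZ-mask fill 6/16): 8 voxels remain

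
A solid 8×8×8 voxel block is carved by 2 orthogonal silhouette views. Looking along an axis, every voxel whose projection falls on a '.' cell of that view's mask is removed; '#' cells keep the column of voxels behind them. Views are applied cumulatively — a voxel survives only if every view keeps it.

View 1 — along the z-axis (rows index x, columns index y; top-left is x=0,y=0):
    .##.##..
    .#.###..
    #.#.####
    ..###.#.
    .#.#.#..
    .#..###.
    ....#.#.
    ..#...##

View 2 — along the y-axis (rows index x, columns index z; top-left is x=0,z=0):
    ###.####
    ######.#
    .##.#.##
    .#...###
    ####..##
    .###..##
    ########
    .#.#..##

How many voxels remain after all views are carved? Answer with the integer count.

before carving: 512 voxels (8×8×8)
carve view 1 (along z, XY-mask fill 30/64): 240 voxels remain
carve view 2 (along y, XZ-mask fill 46/64): 168 voxels remain

|visual hull| = 168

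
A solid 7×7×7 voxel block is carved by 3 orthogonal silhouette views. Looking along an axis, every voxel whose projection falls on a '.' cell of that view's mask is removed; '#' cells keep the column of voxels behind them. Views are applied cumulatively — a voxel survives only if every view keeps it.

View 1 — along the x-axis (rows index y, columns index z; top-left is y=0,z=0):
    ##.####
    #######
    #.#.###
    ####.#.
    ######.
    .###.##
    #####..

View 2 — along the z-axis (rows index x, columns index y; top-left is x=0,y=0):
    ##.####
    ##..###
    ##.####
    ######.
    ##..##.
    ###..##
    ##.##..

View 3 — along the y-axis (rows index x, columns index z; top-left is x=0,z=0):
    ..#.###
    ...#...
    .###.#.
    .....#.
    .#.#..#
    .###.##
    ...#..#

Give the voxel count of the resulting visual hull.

initial block: 7^3 = 343
  1. axis=0 (YZ plane), |mask|=39  ⇒  voxels=273
  2. axis=2 (XY plane), |mask|=36  ⇒  voxels=207
  3. axis=1 (XZ plane), |mask|=20  ⇒  voxels=87

|visual hull| = 87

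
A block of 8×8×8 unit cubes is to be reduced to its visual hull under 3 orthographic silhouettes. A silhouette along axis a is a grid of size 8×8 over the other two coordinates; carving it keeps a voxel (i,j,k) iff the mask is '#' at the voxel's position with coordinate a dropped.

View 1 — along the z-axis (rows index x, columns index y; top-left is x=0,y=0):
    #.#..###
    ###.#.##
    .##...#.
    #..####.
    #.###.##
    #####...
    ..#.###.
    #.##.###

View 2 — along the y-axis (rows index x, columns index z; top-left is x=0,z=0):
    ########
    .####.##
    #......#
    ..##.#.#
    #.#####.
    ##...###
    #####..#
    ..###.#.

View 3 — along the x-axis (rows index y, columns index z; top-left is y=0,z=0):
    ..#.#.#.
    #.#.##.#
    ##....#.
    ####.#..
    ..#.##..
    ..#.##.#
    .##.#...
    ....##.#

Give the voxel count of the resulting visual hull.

initial block: 8^3 = 512
after view 1 [z-axis, 40 of 64 cells solid] → remaining = 320
after view 2 [y-axis, 41 of 64 cells solid] → remaining = 211
after view 3 [x-axis, 29 of 64 cells solid] → remaining = 92

remaining voxels: 92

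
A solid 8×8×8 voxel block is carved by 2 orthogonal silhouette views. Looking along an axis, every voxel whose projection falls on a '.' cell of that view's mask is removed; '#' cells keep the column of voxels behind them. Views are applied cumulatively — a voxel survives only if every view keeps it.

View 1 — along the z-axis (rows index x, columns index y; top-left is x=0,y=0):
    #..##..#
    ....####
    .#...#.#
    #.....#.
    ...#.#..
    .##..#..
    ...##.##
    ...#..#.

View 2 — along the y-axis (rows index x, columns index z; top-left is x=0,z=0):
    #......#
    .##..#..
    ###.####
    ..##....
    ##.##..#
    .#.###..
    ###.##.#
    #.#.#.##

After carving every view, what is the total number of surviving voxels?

start: 8×8×8 = 512 voxels
[1] z-view keeps 24 columns → grid now 192
[2] y-view keeps 34 columns → grid now 101

|visual hull| = 101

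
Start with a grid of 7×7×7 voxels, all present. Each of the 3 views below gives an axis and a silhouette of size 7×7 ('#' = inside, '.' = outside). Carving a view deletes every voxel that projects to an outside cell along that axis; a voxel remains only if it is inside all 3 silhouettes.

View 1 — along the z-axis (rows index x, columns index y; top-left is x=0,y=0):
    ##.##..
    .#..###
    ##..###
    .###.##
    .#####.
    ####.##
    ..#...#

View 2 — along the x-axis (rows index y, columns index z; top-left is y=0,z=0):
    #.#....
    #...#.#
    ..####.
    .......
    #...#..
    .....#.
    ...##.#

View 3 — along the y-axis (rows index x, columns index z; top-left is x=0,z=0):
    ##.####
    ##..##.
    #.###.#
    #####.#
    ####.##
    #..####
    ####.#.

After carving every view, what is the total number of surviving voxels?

start: 7×7×7 = 343 voxels
  1. axis=2 (XY plane), |mask|=31  ⇒  voxels=217
  2. axis=0 (YZ plane), |mask|=15  ⇒  voxels=68
  3. axis=1 (XZ plane), |mask|=37  ⇒  voxels=53

|visual hull| = 53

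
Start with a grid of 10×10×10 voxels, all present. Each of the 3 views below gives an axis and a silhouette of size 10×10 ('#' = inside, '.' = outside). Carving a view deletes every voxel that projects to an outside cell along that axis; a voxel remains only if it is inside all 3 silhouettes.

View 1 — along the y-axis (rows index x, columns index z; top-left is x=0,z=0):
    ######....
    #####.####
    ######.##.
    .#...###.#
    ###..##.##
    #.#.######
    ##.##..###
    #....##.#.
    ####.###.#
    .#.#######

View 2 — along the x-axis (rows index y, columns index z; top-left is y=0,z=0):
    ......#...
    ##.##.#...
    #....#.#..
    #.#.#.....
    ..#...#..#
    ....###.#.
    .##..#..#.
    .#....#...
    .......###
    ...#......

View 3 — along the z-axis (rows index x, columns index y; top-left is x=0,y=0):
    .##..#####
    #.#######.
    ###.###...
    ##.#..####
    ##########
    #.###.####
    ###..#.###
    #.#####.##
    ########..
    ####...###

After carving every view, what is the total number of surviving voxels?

start: 10×10×10 = 1000 voxels
carve view 1 (along y, XZ-mask fill 70/100): 700 voxels remain
carve view 2 (along x, YZ-mask fill 29/100): 204 voxels remain
carve view 3 (along z, XY-mask fill 76/100): 154 voxels remain

voxel count = 154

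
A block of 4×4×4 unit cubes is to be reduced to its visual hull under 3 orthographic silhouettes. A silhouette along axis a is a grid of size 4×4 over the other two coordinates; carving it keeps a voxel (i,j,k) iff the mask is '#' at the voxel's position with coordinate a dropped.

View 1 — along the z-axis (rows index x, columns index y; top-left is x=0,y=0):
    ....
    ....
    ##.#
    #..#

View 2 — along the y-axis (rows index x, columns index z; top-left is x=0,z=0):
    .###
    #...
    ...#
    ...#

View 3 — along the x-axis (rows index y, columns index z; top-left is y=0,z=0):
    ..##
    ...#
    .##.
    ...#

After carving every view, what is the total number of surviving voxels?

start: 4×4×4 = 64 voxels
after view 1 [z-axis, 5 of 16 cells solid] → remaining = 20
after view 2 [y-axis, 6 of 16 cells solid] → remaining = 5
after view 3 [x-axis, 6 of 16 cells solid] → remaining = 5

|visual hull| = 5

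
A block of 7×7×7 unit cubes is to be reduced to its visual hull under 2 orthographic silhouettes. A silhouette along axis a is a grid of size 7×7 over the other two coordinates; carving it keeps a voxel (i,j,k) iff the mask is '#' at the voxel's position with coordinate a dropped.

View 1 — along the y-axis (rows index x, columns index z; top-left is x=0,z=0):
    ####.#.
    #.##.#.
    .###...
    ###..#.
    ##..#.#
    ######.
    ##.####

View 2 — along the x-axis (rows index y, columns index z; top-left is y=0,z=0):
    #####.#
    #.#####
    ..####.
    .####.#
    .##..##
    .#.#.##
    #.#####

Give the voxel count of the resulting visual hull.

before carving: 343 voxels (7×7×7)
after view 1 [y-axis, 32 of 49 cells solid] → remaining = 224
after view 2 [x-axis, 35 of 49 cells solid] → remaining = 154

|visual hull| = 154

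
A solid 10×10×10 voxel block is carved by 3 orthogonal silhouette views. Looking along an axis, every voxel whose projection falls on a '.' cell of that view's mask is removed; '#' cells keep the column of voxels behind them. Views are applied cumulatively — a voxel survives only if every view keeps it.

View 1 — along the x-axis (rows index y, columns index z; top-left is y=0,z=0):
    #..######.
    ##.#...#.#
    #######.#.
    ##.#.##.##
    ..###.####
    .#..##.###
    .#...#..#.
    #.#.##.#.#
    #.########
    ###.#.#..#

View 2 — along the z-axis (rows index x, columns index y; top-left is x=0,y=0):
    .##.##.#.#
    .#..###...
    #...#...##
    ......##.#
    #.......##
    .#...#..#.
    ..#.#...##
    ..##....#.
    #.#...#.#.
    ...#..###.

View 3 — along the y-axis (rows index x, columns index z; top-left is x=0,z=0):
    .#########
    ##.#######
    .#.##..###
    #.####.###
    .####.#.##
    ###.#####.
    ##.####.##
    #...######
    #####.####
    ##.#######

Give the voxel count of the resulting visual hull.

200 voxels

initial block: 10^3 = 1000
  1. axis=0 (YZ plane), |mask|=64  ⇒  voxels=640
  2. axis=2 (XY plane), |mask|=38  ⇒  voxels=251
  3. axis=1 (XZ plane), |mask|=80  ⇒  voxels=200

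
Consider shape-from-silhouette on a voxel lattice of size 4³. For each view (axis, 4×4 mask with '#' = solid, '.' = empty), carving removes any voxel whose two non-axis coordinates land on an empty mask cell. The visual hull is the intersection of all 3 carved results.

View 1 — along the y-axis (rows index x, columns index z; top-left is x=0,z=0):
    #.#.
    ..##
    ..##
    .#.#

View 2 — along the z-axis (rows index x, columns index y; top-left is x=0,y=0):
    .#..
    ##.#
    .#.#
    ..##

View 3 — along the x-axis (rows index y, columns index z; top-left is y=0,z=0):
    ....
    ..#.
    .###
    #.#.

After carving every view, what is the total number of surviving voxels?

initial block: 4^3 = 64
after view 1 [y-axis, 8 of 16 cells solid] → remaining = 32
after view 2 [z-axis, 8 of 16 cells solid] → remaining = 16
after view 3 [x-axis, 6 of 16 cells solid] → remaining = 7

7 voxels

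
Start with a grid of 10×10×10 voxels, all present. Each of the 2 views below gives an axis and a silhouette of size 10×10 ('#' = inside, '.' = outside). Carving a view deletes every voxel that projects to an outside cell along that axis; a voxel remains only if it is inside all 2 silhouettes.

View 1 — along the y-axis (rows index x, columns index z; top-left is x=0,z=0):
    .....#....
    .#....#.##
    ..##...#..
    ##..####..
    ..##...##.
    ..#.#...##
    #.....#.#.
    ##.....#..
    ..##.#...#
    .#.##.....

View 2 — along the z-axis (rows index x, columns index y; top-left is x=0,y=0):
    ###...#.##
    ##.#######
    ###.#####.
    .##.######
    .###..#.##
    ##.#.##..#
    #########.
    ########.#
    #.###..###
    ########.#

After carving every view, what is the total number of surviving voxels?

full grid |V| = 1000
carve view 1 (along y, XZ-mask fill 35/100): 350 voxels remain
carve view 2 (along z, XY-mask fill 77/100): 271 voxels remain

271 voxels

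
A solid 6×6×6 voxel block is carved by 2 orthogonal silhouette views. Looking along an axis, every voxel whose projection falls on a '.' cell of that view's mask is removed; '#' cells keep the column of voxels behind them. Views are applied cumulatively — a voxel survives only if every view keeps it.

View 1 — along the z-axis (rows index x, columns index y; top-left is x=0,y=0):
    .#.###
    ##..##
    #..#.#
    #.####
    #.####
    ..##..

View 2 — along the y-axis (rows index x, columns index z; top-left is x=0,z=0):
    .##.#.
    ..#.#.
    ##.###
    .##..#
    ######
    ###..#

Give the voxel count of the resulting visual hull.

initial block: 6^3 = 216
after view 1 [z-axis, 23 of 36 cells solid] → remaining = 138
after view 2 [y-axis, 23 of 36 cells solid] → remaining = 88

|visual hull| = 88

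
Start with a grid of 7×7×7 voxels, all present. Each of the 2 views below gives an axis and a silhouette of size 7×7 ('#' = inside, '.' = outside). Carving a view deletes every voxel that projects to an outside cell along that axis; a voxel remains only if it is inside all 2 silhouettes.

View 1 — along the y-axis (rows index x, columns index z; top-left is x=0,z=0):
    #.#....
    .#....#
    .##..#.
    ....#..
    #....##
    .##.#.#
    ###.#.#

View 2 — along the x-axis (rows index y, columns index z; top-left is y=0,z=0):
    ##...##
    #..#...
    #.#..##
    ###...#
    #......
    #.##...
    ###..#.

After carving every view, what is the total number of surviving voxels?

67 voxels

initial block: 7^3 = 343
[1] y-view keeps 20 columns → grid now 140
[2] x-view keeps 22 columns → grid now 67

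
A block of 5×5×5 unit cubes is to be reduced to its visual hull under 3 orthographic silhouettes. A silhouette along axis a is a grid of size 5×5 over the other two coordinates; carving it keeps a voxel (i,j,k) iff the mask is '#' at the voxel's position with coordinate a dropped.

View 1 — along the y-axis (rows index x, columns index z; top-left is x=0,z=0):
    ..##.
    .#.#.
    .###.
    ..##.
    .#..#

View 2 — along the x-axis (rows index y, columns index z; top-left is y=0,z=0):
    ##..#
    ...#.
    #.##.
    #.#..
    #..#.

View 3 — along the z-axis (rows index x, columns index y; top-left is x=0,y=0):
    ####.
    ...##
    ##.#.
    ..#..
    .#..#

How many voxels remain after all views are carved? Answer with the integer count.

10 voxels

start: 5×5×5 = 125 voxels
after view 1 [y-axis, 11 of 25 cells solid] → remaining = 55
after view 2 [x-axis, 11 of 25 cells solid] → remaining = 22
after view 3 [z-axis, 12 of 25 cells solid] → remaining = 10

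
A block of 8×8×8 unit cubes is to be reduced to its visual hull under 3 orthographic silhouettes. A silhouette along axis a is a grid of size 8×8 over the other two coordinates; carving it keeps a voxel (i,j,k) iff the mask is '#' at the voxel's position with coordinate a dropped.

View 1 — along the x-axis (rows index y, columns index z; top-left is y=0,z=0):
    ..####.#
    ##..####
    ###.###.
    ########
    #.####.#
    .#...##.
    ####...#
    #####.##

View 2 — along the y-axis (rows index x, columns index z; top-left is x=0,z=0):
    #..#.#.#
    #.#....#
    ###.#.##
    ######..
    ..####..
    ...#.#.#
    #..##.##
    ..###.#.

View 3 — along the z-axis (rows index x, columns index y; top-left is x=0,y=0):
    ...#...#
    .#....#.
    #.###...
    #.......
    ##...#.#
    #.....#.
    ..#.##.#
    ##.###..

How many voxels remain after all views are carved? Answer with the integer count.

voxel count = 75

initial block: 8^3 = 512
V1 x: intersect with YZ mask (46 set) -- 368 left
V2 y: intersect with XZ mask (35 set) -- 201 left
V3 z: intersect with XY mask (24 set) -- 75 left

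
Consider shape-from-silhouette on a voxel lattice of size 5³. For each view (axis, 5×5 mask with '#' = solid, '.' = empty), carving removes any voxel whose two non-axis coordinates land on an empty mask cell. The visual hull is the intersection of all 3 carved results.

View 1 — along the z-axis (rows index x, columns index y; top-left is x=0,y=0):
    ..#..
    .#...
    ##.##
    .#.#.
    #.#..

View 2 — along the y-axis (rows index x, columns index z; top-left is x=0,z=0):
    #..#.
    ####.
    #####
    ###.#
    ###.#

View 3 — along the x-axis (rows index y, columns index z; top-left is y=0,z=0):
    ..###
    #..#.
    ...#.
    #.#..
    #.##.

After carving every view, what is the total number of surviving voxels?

before carving: 125 voxels (5×5×5)
  1. axis=2 (XY plane), |mask|=10  ⇒  voxels=50
  2. axis=1 (XZ plane), |mask|=19  ⇒  voxels=42
  3. axis=0 (YZ plane), |mask|=11  ⇒  voxels=18

voxel count = 18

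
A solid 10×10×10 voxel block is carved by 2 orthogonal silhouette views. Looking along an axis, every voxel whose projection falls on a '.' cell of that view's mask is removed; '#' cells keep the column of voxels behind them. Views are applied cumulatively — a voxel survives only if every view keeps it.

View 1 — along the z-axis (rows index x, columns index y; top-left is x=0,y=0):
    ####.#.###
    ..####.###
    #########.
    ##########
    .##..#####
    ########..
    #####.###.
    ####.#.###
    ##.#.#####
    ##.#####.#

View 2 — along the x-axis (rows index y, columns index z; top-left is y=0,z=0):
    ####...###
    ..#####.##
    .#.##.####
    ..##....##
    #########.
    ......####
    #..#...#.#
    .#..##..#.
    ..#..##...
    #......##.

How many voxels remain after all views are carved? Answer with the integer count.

remaining voxels: 414

start: 10×10×10 = 1000 voxels
  1. axis=2 (XY plane), |mask|=81  ⇒  voxels=810
  2. axis=0 (YZ plane), |mask|=52  ⇒  voxels=414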